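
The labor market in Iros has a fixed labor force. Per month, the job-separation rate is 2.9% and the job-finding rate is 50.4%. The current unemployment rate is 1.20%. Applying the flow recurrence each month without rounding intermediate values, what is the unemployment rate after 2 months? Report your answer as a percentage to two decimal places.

Unemployment rate after two months ≈ 4.52%.

With a fixed labor force, u_{t+1} = u_t + s·(1−u_t) − f·u_t = u_t·(1−s−f) + s.
Here 1−s−f = 0.467 and s = 0.029.
u_1 = 0.012000 × 0.467 + 0.029 = 0.034604.
u_2 = 0.034604 × 0.467 + 0.029 = 0.045160.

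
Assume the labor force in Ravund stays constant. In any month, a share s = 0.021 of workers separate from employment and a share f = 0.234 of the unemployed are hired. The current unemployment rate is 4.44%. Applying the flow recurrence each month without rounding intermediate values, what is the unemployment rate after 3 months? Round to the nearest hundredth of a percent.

With a fixed labor force, u_{t+1} = u_t + s·(1−u_t) − f·u_t = u_t·(1−s−f) + s.
Here 1−s−f = 0.745 and s = 0.021.
u_1 = 0.044400 × 0.745 + 0.021 = 0.054078.
u_2 = 0.054078 × 0.745 + 0.021 = 0.061288.
u_3 = 0.061288 × 0.745 + 0.021 = 0.066660.

Unemployment rate after three months ≈ 6.67%.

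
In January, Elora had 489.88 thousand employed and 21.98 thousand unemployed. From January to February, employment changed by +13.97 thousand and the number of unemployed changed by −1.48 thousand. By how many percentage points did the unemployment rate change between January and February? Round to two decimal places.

January: labor force = 489.88 + 21.98 = 511.86; u = 21.98/511.86 = 4.29%.
February: labor force = 503.85 + 20.50 = 524.35; u = 20.50/524.35 = 3.91%.
Change = 3.91% − 4.29% = −0.38 pp.

The unemployment rate changed by −0.38 percentage points.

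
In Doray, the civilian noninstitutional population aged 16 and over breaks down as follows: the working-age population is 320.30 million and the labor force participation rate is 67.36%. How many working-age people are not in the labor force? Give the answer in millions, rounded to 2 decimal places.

About 104.55 million are not in the labor force.

Share not in the labor force = 1 − 0.6736 = 0.3264.
Not in labor force = 0.3264 × 320.30 ≈ 104.55 million.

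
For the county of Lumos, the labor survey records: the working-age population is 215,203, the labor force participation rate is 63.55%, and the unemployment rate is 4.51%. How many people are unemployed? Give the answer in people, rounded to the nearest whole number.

About 6,168 are unemployed.

Labor force = 0.6355 × 215,203 = 136,762.
Unemployed = 0.0451 × 136,762 ≈ 6,168.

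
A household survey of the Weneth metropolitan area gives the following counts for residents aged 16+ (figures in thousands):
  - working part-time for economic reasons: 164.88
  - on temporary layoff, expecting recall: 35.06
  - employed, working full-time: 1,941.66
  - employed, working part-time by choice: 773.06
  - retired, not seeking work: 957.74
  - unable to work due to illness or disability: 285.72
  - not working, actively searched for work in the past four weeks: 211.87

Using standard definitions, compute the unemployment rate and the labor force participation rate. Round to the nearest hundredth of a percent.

Unemployment rate ≈ 7.90%; labor force participation rate ≈ 71.55%.

Employed = 164.88 + 1,941.66 + 773.06 = 2,879.60 thousand (anyone who worked, including part-time for economic reasons, counts as employed).
Unemployed = 35.06 + 211.87 = 246.93 thousand (jobless and actively searching, or on temporary layoff).
Labor force = 2,879.60 + 246.93 = 3,126.53 thousand.
Not in labor force = 957.74 + 285.72 = 1,243.46 thousand (those not working and not actively searching are outside the labor force).
Civilian working-age population = 3,126.53 + 1,243.46 = 4,369.99 thousand.
Unemployment rate = 246.93 / 3,126.53 = 7.90%.
Labor force participation rate = 3,126.53 / 4,369.99 = 71.55%.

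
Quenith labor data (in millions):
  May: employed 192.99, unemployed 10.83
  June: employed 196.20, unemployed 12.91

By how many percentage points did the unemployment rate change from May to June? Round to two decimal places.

May: labor force = 192.99 + 10.83 = 203.82; u = 10.83/203.82 = 5.31%.
June: labor force = 196.20 + 12.91 = 209.11; u = 12.91/209.11 = 6.17%.
Change = 6.17% − 5.31% = +0.86 pp.

The unemployment rate changed by +0.86 percentage points.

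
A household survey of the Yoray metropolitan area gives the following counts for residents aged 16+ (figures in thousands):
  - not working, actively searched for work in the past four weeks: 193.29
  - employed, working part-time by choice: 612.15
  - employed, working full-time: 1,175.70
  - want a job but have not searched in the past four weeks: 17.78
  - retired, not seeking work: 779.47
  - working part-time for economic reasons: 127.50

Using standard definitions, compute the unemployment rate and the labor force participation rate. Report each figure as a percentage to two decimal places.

Unemployment rate ≈ 9.17%; labor force participation rate ≈ 72.56%.

Employed = 612.15 + 1,175.70 + 127.50 = 1,915.35 thousand (anyone who worked, including part-time for economic reasons, counts as employed).
Unemployed = 193.29 thousand.
Labor force = 1,915.35 + 193.29 = 2,108.64 thousand.
Not in labor force = 17.78 + 779.47 = 797.25 thousand (those not working and not actively searching are outside the labor force — including those who want a job but have given up searching).
Civilian working-age population = 2,108.64 + 797.25 = 2,905.89 thousand.
Unemployment rate = 193.29 / 2,108.64 = 9.17%.
Labor force participation rate = 2,108.64 / 2,905.89 = 72.56%.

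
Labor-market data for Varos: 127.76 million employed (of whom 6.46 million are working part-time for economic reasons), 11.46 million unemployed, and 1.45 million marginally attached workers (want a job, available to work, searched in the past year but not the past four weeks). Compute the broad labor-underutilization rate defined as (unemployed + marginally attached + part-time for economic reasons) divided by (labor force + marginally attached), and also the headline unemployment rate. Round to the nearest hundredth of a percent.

Labor force = 127.76 + 11.46 = 139.22 million.
Numerator = 11.46 + 1.45 + 6.46 = 19.37 million.
Denominator = 139.22 + 1.45 = 140.67 million.
Broad rate = 19.37 / 140.67 = 13.77%.
Headline unemployment rate = 11.46 / 139.22 = 8.23%.

Broad underutilization rate ≈ 13.77%; headline unemployment rate ≈ 8.23%.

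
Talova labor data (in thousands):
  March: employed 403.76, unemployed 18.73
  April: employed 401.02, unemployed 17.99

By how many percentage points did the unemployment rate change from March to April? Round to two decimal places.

March: labor force = 403.76 + 18.73 = 422.49; u = 18.73/422.49 = 4.43%.
April: labor force = 401.02 + 17.99 = 419.01; u = 17.99/419.01 = 4.29%.
Change = 4.29% − 4.43% = −0.14 pp.

The unemployment rate changed by −0.14 percentage points.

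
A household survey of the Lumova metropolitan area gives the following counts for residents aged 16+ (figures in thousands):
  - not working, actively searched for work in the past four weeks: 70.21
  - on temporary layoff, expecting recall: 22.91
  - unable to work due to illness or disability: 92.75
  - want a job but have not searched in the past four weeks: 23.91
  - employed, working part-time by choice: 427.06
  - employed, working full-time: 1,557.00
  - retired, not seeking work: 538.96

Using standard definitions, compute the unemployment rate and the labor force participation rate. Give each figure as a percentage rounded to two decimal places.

Unemployment rate ≈ 4.48%; labor force participation rate ≈ 76.01%.

Employed = 427.06 + 1,557.00 = 1,984.06 thousand.
Unemployed = 70.21 + 22.91 = 93.12 thousand (jobless and actively searching, or on temporary layoff).
Labor force = 1,984.06 + 93.12 = 2,077.18 thousand.
Not in labor force = 92.75 + 23.91 + 538.96 = 655.62 thousand (those not working and not actively searching are outside the labor force — including those who want a job but have given up searching).
Civilian working-age population = 2,077.18 + 655.62 = 2,732.80 thousand.
Unemployment rate = 93.12 / 2,077.18 = 4.48%.
Labor force participation rate = 2,077.18 / 2,732.80 = 76.01%.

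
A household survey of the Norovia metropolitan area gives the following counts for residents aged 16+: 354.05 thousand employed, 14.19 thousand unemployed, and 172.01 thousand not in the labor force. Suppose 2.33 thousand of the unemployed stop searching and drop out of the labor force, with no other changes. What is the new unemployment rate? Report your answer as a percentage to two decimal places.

New unemployment rate ≈ 3.24%.

Initially, labor force = 354.05 + 14.19 = 368.24 thousand, so u = 14.19/368.24 = 3.85%.
After the change, unemployed and labor force both fall by 2.33 → E = 354.05, U = 11.86, labor force = 365.91 thousand.
New unemployment rate = 11.86 / 365.91 = 3.24%.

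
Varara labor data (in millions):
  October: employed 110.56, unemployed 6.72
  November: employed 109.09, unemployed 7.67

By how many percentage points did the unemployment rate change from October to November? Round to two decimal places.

The unemployment rate changed by +0.84 percentage points.

October: labor force = 110.56 + 6.72 = 117.28; u = 6.72/117.28 = 5.73%.
November: labor force = 109.09 + 7.67 = 116.76; u = 7.67/116.76 = 6.57%.
Change = 6.57% − 5.73% = +0.84 pp.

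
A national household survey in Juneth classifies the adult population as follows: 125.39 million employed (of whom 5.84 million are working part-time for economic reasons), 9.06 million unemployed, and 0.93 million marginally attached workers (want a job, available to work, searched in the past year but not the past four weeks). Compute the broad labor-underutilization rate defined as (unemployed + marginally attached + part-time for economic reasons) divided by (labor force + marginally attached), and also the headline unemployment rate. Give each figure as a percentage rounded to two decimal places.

Broad underutilization rate ≈ 11.69%; headline unemployment rate ≈ 6.74%.

Labor force = 125.39 + 9.06 = 134.45 million.
Numerator = 9.06 + 0.93 + 5.84 = 15.83 million.
Denominator = 134.45 + 0.93 = 135.38 million.
Broad rate = 15.83 / 135.38 = 11.69%.
Headline unemployment rate = 9.06 / 134.45 = 6.74%.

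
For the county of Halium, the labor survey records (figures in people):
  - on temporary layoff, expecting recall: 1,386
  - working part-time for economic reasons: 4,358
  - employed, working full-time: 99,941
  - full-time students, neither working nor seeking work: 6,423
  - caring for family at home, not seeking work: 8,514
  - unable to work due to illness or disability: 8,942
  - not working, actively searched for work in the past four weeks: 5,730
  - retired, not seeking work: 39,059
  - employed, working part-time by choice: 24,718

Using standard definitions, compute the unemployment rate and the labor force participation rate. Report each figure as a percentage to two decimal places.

Unemployment rate ≈ 5.23%; labor force participation rate ≈ 68.38%.

Employed = 4,358 + 99,941 + 24,718 = 129,017 (anyone who worked, including part-time for economic reasons, counts as employed).
Unemployed = 1,386 + 5,730 = 7,116 (jobless and actively searching, or on temporary layoff).
Labor force = 129,017 + 7,116 = 136,133.
Not in labor force = 6,423 + 8,514 + 8,942 + 39,059 = 62,938 (those not working and not actively searching are outside the labor force).
Civilian working-age population = 136,133 + 62,938 = 199,071.
Unemployment rate = 7,116 / 136,133 = 5.23%.
Labor force participation rate = 136,133 / 199,071 = 68.38%.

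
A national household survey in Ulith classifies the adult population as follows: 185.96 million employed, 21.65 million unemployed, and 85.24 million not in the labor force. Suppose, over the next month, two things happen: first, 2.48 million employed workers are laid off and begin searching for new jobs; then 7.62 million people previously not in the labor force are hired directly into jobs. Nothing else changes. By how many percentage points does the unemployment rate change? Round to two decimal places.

Initially, labor force = 185.96 + 21.65 = 207.61 million, so u = 21.65/207.61 = 10.43%.
After the first change, employed falls and unemployed rises by 2.48; labor force unchanged → E = 183.48, U = 24.13, labor force = 207.61 million.
After the second change, employed and labor force both rise by 7.62; unemployed unchanged → E = 191.10, U = 24.13, labor force = 215.23 million.
New unemployment rate = 24.13 / 215.23 = 11.21%.
Change = 11.21% − 10.43% = +0.78 percentage points.

The unemployment rate changes by +0.78 percentage points.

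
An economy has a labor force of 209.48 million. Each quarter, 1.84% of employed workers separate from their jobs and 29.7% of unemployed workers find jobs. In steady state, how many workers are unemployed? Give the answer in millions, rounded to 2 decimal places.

About 12.22 million are unemployed in steady state.

Steady-state unemployment rate u* = s/(s+f) = 1.84/(1.84+29.7) = 0.058339.
Unemployed = u* × labor force = 0.058339 × 209.48 ≈ 12.22 million.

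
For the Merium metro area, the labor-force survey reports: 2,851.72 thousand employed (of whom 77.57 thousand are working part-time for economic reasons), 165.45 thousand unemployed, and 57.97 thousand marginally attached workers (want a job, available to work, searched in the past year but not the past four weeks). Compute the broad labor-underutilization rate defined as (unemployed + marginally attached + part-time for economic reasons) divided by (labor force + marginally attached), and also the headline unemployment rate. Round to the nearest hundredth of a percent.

Broad underutilization rate ≈ 9.79%; headline unemployment rate ≈ 5.48%.

Labor force = 2,851.72 + 165.45 = 3,017.17 thousand.
Numerator = 165.45 + 57.97 + 77.57 = 300.99 thousand.
Denominator = 3,017.17 + 57.97 = 3,075.14 thousand.
Broad rate = 300.99 / 3,075.14 = 9.79%.
Headline unemployment rate = 165.45 / 3,017.17 = 5.48%.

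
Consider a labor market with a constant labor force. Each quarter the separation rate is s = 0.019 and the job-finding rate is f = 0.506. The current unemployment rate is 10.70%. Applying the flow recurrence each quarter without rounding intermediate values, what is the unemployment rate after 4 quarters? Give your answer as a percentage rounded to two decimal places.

Unemployment rate after four quarters ≈ 3.98%.

With a fixed labor force, u_{t+1} = u_t + s·(1−u_t) − f·u_t = u_t·(1−s−f) + s.
Here 1−s−f = 0.475 and s = 0.019.
u_1 = 0.107000 × 0.475 + 0.019 = 0.069825.
u_2 = 0.069825 × 0.475 + 0.019 = 0.052167.
u_3 = 0.052167 × 0.475 + 0.019 = 0.043779.
u_4 = 0.043779 × 0.475 + 0.019 = 0.039795.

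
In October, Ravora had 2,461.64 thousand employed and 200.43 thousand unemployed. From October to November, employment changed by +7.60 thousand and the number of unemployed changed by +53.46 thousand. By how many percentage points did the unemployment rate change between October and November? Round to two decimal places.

October: labor force = 2,461.64 + 200.43 = 2,662.07; u = 200.43/2,662.07 = 7.53%.
November: labor force = 2,469.24 + 253.89 = 2,723.13; u = 253.89/2,723.13 = 9.32%.
Change = 9.32% − 7.53% = +1.79 pp.

The unemployment rate changed by +1.79 percentage points.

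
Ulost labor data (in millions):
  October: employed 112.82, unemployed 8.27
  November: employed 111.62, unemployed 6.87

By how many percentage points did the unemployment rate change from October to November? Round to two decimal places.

October: labor force = 112.82 + 8.27 = 121.09; u = 8.27/121.09 = 6.83%.
November: labor force = 111.62 + 6.87 = 118.49; u = 6.87/118.49 = 5.80%.
Change = 5.80% − 6.83% = −1.03 pp.

The unemployment rate changed by −1.03 percentage points.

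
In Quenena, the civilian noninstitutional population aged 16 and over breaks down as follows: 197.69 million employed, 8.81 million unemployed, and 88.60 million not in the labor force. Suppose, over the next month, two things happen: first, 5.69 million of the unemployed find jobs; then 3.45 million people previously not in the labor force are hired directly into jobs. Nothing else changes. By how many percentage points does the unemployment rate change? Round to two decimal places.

The unemployment rate changes by −2.78 percentage points.

Initially, labor force = 197.69 + 8.81 = 206.50 million, so u = 8.81/206.50 = 4.27%.
After the first change, unemployed falls and employed rises by 5.69; labor force unchanged → E = 203.38, U = 3.12, labor force = 206.50 million.
After the second change, employed and labor force both rise by 3.45; unemployed unchanged → E = 206.83, U = 3.12, labor force = 209.95 million.
New unemployment rate = 3.12 / 209.95 = 1.49%.
Change = 1.49% − 4.27% = −2.78 percentage points.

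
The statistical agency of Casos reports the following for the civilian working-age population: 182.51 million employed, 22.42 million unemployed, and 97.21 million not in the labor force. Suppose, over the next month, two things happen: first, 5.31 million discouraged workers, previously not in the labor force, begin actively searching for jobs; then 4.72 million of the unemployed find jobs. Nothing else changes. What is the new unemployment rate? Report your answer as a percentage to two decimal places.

Initially, labor force = 182.51 + 22.42 = 204.93 million, so u = 22.42/204.93 = 10.94%.
After the first change, unemployed and labor force both rise by 5.31 → E = 182.51, U = 27.73, labor force = 210.24 million.
After the second change, unemployed falls and employed rises by 4.72; labor force unchanged → E = 187.23, U = 23.01, labor force = 210.24 million.
New unemployment rate = 23.01 / 210.24 = 10.94%.

New unemployment rate ≈ 10.94%.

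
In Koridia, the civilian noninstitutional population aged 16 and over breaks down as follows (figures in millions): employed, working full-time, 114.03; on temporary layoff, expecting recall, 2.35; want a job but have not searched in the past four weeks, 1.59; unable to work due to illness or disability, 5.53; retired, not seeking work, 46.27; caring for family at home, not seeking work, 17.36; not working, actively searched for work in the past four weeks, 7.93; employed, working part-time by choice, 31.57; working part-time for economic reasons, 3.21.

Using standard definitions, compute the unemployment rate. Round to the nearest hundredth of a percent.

Unemployment rate ≈ 6.46%.

Employed = 114.03 + 31.57 + 3.21 = 148.81 million (anyone who worked, including part-time for economic reasons, counts as employed).
Unemployed = 2.35 + 7.93 = 10.28 million (jobless and actively searching, or on temporary layoff).
Labor force = 148.81 + 10.28 = 159.09 million.
Unemployment rate = 10.28 / 159.09 = 6.46%.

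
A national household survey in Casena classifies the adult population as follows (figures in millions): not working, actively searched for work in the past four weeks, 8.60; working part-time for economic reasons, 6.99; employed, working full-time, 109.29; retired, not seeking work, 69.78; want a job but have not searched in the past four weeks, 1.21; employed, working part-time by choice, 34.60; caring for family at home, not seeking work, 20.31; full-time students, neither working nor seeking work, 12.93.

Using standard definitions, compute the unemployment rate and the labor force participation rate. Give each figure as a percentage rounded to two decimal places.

Employed = 6.99 + 109.29 + 34.60 = 150.88 million (anyone who worked, including part-time for economic reasons, counts as employed).
Unemployed = 8.60 million.
Labor force = 150.88 + 8.60 = 159.48 million.
Not in labor force = 69.78 + 1.21 + 20.31 + 12.93 = 104.23 million (those not working and not actively searching are outside the labor force — including those who want a job but have given up searching).
Civilian working-age population = 159.48 + 104.23 = 263.71 million.
Unemployment rate = 8.60 / 159.48 = 5.39%.
Labor force participation rate = 159.48 / 263.71 = 60.48%.

Unemployment rate ≈ 5.39%; labor force participation rate ≈ 60.48%.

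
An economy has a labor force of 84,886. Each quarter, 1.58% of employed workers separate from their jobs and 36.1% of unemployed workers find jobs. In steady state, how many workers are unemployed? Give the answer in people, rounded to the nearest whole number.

About 3,559 are unemployed in steady state.

Steady-state unemployment rate u* = s/(s+f) = 1.58/(1.58+36.1) = 0.041932.
Unemployed = u* × labor force = 0.041932 × 84,886 ≈ 3,559.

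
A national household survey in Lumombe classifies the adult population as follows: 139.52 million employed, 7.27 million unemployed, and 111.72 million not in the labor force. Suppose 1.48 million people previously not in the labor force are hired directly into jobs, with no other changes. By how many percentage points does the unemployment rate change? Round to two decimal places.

Initially, labor force = 139.52 + 7.27 = 146.79 million, so u = 7.27/146.79 = 4.95%.
After the change, employed and labor force both rise by 1.48; unemployed unchanged → E = 141.00, U = 7.27, labor force = 148.27 million.
New unemployment rate = 7.27 / 148.27 = 4.90%.
Change = 4.90% − 4.95% = −0.05 percentage points.

The unemployment rate changes by −0.05 percentage points.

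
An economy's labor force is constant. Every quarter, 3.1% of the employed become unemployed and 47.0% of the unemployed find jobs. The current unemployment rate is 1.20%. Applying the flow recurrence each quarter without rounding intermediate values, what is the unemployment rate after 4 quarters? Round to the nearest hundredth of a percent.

Unemployment rate after four quarters ≈ 5.88%.

With a fixed labor force, u_{t+1} = u_t + s·(1−u_t) − f·u_t = u_t·(1−s−f) + s.
Here 1−s−f = 0.499 and s = 0.031.
u_1 = 0.012000 × 0.499 + 0.031 = 0.036988.
u_2 = 0.036988 × 0.499 + 0.031 = 0.049457.
u_3 = 0.049457 × 0.499 + 0.031 = 0.055679.
u_4 = 0.055679 × 0.499 + 0.031 = 0.058784.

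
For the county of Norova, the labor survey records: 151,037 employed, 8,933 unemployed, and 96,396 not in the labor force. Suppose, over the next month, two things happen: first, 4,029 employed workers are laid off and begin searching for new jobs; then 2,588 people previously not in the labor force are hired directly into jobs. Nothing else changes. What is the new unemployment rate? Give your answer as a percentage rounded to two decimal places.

Initially, labor force = 151,037 + 8,933 = 159,970, so u = 8,933/159,970 = 5.58%.
After the first change, employed falls and unemployed rises by 4,029; labor force unchanged → E = 147,008, U = 12,962, labor force = 159,970.
After the second change, employed and labor force both rise by 2,588; unemployed unchanged → E = 149,596, U = 12,962, labor force = 162,558.
New unemployment rate = 12,962 / 162,558 = 7.97%.

New unemployment rate ≈ 7.97%.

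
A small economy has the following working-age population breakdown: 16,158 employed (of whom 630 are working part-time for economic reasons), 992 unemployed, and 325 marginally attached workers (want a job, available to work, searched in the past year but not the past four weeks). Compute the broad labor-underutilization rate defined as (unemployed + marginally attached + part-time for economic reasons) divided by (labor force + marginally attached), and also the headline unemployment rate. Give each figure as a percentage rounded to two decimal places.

Labor force = 16,158 + 992 = 17,150.
Numerator = 992 + 325 + 630 = 1,947.
Denominator = 17,150 + 325 = 17,475.
Broad rate = 1,947 / 17,475 = 11.14%.
Headline unemployment rate = 992 / 17,150 = 5.78%.

Broad underutilization rate ≈ 11.14%; headline unemployment rate ≈ 5.78%.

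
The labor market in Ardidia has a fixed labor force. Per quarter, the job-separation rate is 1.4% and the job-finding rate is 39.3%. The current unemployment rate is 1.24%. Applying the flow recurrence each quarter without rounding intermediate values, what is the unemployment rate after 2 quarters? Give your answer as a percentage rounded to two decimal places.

With a fixed labor force, u_{t+1} = u_t + s·(1−u_t) − f·u_t = u_t·(1−s−f) + s.
Here 1−s−f = 0.593 and s = 0.014.
u_1 = 0.012400 × 0.593 + 0.014 = 0.021353.
u_2 = 0.021353 × 0.593 + 0.014 = 0.026662.

Unemployment rate after two quarters ≈ 2.67%.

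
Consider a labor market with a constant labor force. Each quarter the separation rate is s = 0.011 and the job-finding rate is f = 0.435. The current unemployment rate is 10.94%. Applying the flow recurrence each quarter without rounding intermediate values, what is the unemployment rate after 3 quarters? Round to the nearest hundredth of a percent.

With a fixed labor force, u_{t+1} = u_t + s·(1−u_t) − f·u_t = u_t·(1−s−f) + s.
Here 1−s−f = 0.554 and s = 0.011.
u_1 = 0.109400 × 0.554 + 0.011 = 0.071608.
u_2 = 0.071608 × 0.554 + 0.011 = 0.050671.
u_3 = 0.050671 × 0.554 + 0.011 = 0.039072.

Unemployment rate after three quarters ≈ 3.91%.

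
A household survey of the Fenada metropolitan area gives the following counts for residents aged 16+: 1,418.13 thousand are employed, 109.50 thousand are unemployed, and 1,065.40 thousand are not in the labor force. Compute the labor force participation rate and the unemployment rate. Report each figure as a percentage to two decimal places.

Labor force participation rate ≈ 58.91%; unemployment rate ≈ 7.17%.

Labor force = employed + unemployed = 1,418.13 + 109.50 = 1,527.63 thousand.
Working-age population = 1,527.63 + 1,065.40 = 2,593.03 thousand.
Unemployment rate = 109.50 / 1,527.63 = 7.17%.
Labor force participation rate = 1,527.63 / 2,593.03 = 58.91%.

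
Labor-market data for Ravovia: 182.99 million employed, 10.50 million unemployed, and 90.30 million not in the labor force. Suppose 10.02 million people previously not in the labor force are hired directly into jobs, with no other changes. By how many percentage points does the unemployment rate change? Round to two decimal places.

Initially, labor force = 182.99 + 10.50 = 193.49 million, so u = 10.50/193.49 = 5.43%.
After the change, employed and labor force both rise by 10.02; unemployed unchanged → E = 193.01, U = 10.50, labor force = 203.51 million.
New unemployment rate = 10.50 / 203.51 = 5.16%.
Change = 5.16% − 5.43% = −0.27 percentage points.

The unemployment rate changes by −0.27 percentage points.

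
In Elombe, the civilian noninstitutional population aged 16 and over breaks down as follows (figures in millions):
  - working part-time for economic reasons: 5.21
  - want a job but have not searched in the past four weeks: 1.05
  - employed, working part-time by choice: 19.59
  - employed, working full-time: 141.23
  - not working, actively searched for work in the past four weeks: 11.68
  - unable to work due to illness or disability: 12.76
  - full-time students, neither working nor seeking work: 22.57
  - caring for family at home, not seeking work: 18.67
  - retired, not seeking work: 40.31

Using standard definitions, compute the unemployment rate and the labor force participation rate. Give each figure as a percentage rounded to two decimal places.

Employed = 5.21 + 19.59 + 141.23 = 166.03 million (anyone who worked, including part-time for economic reasons, counts as employed).
Unemployed = 11.68 million.
Labor force = 166.03 + 11.68 = 177.71 million.
Not in labor force = 1.05 + 12.76 + 22.57 + 18.67 + 40.31 = 95.36 million (those not working and not actively searching are outside the labor force — including those who want a job but have given up searching).
Civilian working-age population = 177.71 + 95.36 = 273.07 million.
Unemployment rate = 11.68 / 177.71 = 6.57%.
Labor force participation rate = 177.71 / 273.07 = 65.08%.

Unemployment rate ≈ 6.57%; labor force participation rate ≈ 65.08%.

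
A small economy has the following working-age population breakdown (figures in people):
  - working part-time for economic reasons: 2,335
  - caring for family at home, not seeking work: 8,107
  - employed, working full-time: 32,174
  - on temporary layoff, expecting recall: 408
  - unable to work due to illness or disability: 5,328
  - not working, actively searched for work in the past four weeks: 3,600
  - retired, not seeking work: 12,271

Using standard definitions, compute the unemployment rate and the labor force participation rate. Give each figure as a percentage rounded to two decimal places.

Employed = 2,335 + 32,174 = 34,509 (anyone who worked, including part-time for economic reasons, counts as employed).
Unemployed = 408 + 3,600 = 4,008 (jobless and actively searching, or on temporary layoff).
Labor force = 34,509 + 4,008 = 38,517.
Not in labor force = 8,107 + 5,328 + 12,271 = 25,706 (those not working and not actively searching are outside the labor force).
Civilian working-age population = 38,517 + 25,706 = 64,223.
Unemployment rate = 4,008 / 38,517 = 10.41%.
Labor force participation rate = 38,517 / 64,223 = 59.97%.

Unemployment rate ≈ 10.41%; labor force participation rate ≈ 59.97%.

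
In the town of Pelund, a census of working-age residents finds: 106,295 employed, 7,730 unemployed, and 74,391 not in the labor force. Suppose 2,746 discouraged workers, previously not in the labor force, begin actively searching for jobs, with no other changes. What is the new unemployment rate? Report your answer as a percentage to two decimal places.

Initially, labor force = 106,295 + 7,730 = 114,025, so u = 7,730/114,025 = 6.78%.
After the change, unemployed and labor force both rise by 2,746 → E = 106,295, U = 10,476, labor force = 116,771.
New unemployment rate = 10,476 / 116,771 = 8.97%.

New unemployment rate ≈ 8.97%.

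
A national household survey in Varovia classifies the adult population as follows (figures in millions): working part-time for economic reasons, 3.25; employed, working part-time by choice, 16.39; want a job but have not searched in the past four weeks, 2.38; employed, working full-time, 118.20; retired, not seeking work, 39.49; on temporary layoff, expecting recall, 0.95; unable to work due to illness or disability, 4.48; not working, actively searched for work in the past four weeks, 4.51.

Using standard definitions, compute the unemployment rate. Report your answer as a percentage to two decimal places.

Employed = 3.25 + 16.39 + 118.20 = 137.84 million (anyone who worked, including part-time for economic reasons, counts as employed).
Unemployed = 0.95 + 4.51 = 5.46 million (jobless and actively searching, or on temporary layoff).
Labor force = 137.84 + 5.46 = 143.30 million.
Unemployment rate = 5.46 / 143.30 = 3.81%.

Unemployment rate ≈ 3.81%.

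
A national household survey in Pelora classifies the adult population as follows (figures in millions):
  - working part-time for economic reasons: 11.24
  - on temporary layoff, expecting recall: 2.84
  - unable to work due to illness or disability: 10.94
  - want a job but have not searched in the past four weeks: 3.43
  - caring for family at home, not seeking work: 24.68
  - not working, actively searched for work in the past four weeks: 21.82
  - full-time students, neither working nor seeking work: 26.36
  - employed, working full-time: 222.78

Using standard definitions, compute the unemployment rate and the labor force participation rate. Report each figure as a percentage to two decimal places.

Employed = 11.24 + 222.78 = 234.02 million (anyone who worked, including part-time for economic reasons, counts as employed).
Unemployed = 2.84 + 21.82 = 24.66 million (jobless and actively searching, or on temporary layoff).
Labor force = 234.02 + 24.66 = 258.68 million.
Not in labor force = 10.94 + 3.43 + 24.68 + 26.36 = 65.41 million (those not working and not actively searching are outside the labor force — including those who want a job but have given up searching).
Civilian working-age population = 258.68 + 65.41 = 324.09 million.
Unemployment rate = 24.66 / 258.68 = 9.53%.
Labor force participation rate = 258.68 / 324.09 = 79.82%.

Unemployment rate ≈ 9.53%; labor force participation rate ≈ 79.82%.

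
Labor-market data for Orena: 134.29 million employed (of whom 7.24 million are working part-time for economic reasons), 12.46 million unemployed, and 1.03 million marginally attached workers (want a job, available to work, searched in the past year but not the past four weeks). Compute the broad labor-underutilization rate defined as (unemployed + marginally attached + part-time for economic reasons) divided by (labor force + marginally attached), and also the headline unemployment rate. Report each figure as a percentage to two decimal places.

Broad underutilization rate ≈ 14.03%; headline unemployment rate ≈ 8.49%.

Labor force = 134.29 + 12.46 = 146.75 million.
Numerator = 12.46 + 1.03 + 7.24 = 20.73 million.
Denominator = 146.75 + 1.03 = 147.78 million.
Broad rate = 20.73 / 147.78 = 14.03%.
Headline unemployment rate = 12.46 / 146.75 = 8.49%.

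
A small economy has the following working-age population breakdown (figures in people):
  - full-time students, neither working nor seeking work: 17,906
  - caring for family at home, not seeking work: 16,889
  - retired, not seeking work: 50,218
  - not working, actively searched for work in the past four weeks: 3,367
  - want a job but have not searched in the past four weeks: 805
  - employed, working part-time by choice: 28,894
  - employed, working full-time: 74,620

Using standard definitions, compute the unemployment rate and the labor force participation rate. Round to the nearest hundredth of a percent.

Employed = 28,894 + 74,620 = 103,514.
Unemployed = 3,367.
Labor force = 103,514 + 3,367 = 106,881.
Not in labor force = 17,906 + 16,889 + 50,218 + 805 = 85,818 (those not working and not actively searching are outside the labor force — including those who want a job but have given up searching).
Civilian working-age population = 106,881 + 85,818 = 192,699.
Unemployment rate = 3,367 / 106,881 = 3.15%.
Labor force participation rate = 106,881 / 192,699 = 55.47%.

Unemployment rate ≈ 3.15%; labor force participation rate ≈ 55.47%.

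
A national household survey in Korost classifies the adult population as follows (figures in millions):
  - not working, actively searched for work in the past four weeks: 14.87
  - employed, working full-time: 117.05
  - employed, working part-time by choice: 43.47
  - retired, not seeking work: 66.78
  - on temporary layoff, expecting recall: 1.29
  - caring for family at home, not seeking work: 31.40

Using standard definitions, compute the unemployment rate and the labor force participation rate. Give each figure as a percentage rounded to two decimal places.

Unemployment rate ≈ 9.15%; labor force participation rate ≈ 64.28%.

Employed = 117.05 + 43.47 = 160.52 million.
Unemployed = 14.87 + 1.29 = 16.16 million (jobless and actively searching, or on temporary layoff).
Labor force = 160.52 + 16.16 = 176.68 million.
Not in labor force = 66.78 + 31.40 = 98.18 million (those not working and not actively searching are outside the labor force).
Civilian working-age population = 176.68 + 98.18 = 274.86 million.
Unemployment rate = 16.16 / 176.68 = 9.15%.
Labor force participation rate = 176.68 / 274.86 = 64.28%.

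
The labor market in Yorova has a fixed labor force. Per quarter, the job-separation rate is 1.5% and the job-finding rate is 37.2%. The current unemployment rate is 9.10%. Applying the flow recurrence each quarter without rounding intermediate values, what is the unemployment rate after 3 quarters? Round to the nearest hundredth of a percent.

Unemployment rate after three quarters ≈ 5.08%.

With a fixed labor force, u_{t+1} = u_t + s·(1−u_t) − f·u_t = u_t·(1−s−f) + s.
Here 1−s−f = 0.613 and s = 0.015.
u_1 = 0.091000 × 0.613 + 0.015 = 0.070783.
u_2 = 0.070783 × 0.613 + 0.015 = 0.058390.
u_3 = 0.058390 × 0.613 + 0.015 = 0.050793.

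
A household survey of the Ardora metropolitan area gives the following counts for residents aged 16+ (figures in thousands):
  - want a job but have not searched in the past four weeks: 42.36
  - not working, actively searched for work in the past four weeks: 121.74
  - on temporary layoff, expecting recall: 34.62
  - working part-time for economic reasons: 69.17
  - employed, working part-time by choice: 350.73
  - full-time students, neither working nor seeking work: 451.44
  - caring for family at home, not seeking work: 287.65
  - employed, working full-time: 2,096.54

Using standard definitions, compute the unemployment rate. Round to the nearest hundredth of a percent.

Unemployment rate ≈ 5.85%.

Employed = 69.17 + 350.73 + 2,096.54 = 2,516.44 thousand (anyone who worked, including part-time for economic reasons, counts as employed).
Unemployed = 121.74 + 34.62 = 156.36 thousand (jobless and actively searching, or on temporary layoff).
Labor force = 2,516.44 + 156.36 = 2,672.80 thousand.
Unemployment rate = 156.36 / 2,672.80 = 5.85%.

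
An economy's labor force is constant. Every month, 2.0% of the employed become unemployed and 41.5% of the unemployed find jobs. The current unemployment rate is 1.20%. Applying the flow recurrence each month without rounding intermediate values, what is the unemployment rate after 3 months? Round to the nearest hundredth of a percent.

Unemployment rate after three months ≈ 3.98%.

With a fixed labor force, u_{t+1} = u_t + s·(1−u_t) − f·u_t = u_t·(1−s−f) + s.
Here 1−s−f = 0.565 and s = 0.020.
u_1 = 0.012000 × 0.565 + 0.020 = 0.026780.
u_2 = 0.026780 × 0.565 + 0.020 = 0.035131.
u_3 = 0.035131 × 0.565 + 0.020 = 0.039849.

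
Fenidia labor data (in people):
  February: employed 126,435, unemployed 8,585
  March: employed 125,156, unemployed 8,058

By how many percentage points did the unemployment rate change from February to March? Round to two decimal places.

February: labor force = 126,435 + 8,585 = 135,020; u = 8,585/135,020 = 6.36%.
March: labor force = 125,156 + 8,058 = 133,214; u = 8,058/133,214 = 6.05%.
Change = 6.05% − 6.36% = −0.31 pp.

The unemployment rate changed by −0.31 percentage points.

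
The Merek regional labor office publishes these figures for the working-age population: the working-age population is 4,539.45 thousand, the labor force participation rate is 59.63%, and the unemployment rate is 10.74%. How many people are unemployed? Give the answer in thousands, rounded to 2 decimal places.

Labor force = 0.5963 × 4,539.45 = 2,706.87 thousand.
Unemployed = 0.1074 × 2,706.87 ≈ 290.72 thousand.

About 290.72 thousand are unemployed.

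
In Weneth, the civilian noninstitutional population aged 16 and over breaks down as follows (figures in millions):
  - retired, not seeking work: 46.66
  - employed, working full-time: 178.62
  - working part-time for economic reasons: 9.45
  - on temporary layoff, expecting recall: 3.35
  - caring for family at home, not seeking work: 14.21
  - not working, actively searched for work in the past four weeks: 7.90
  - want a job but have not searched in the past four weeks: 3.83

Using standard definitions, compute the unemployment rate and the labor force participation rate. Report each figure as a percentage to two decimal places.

Unemployment rate ≈ 5.64%; labor force participation rate ≈ 75.49%.

Employed = 178.62 + 9.45 = 188.07 million (anyone who worked, including part-time for economic reasons, counts as employed).
Unemployed = 3.35 + 7.90 = 11.25 million (jobless and actively searching, or on temporary layoff).
Labor force = 188.07 + 11.25 = 199.32 million.
Not in labor force = 46.66 + 14.21 + 3.83 = 64.70 million (those not working and not actively searching are outside the labor force — including those who want a job but have given up searching).
Civilian working-age population = 199.32 + 64.70 = 264.02 million.
Unemployment rate = 11.25 / 199.32 = 5.64%.
Labor force participation rate = 199.32 / 264.02 = 75.49%.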